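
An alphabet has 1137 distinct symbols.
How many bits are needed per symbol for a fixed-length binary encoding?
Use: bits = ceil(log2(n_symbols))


log2(1137) = 10.151
Bracket: 2^10 = 1024 < 1137 <= 2^11 = 2048
So ceil(log2(1137)) = 11

bits = ceil(log2(1137)) = ceil(10.151) = 11 bits


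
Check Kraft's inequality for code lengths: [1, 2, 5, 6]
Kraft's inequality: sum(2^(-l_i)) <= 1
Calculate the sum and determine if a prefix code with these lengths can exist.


Sum = 2^(-1) + 2^(-2) + 2^(-5) + 2^(-6)
    = 0.5 + 0.25 + 0.03125 + 0.015625
    = 51/64 = 0.796875
Since 0.796875 <= 1, Kraft's inequality IS satisfied.
A prefix code with these lengths CAN exist.

Kraft sum = 0.796875. Satisfied.


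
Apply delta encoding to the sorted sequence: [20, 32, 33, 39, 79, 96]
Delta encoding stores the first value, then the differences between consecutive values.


First value: 20
Deltas:
  32 - 20 = 12
  33 - 32 = 1
  39 - 33 = 6
  79 - 39 = 40
  96 - 79 = 17


Delta encoded: [20, 12, 1, 6, 40, 17]


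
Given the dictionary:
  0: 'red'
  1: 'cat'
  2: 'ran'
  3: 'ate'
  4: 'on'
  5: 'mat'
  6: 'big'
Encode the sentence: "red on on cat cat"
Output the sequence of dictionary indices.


Look up each word in the dictionary:
  'red' -> 0
  'on' -> 4
  'on' -> 4
  'cat' -> 1
  'cat' -> 1

Encoded: [0, 4, 4, 1, 1]


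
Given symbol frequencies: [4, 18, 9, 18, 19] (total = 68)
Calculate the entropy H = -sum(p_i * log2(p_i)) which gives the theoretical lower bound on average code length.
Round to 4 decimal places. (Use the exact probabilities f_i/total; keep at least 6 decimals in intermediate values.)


Per-symbol terms -p_i * log2(p_i) with p_i = f_i/68:
  p = 4/68 = 0.058824: log2(p) = -4.087463, -p*log2(p) = 0.240439
  p = 18/68 = 0.264706: log2(p) = -1.917538, -p*log2(p) = 0.507584
  p = 9/68 = 0.132353: log2(p) = -2.917538, -p*log2(p) = 0.386145
  p = 18/68 = 0.264706: log2(p) = -1.917538, -p*log2(p) = 0.507584
  p = 19/68 = 0.279412: log2(p) = -1.839535, -p*log2(p) = 0.513988
H = 0.240439 + 0.507584 + 0.386145 + 0.507584 + 0.513988 = 2.155740

H = 2.1557 bits/symbol


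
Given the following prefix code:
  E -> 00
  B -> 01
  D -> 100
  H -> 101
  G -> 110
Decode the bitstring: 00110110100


Decoding step by step:
Bits 00 -> E
Bits 110 -> G
Bits 110 -> G
Bits 100 -> D


Decoded message: EGGD


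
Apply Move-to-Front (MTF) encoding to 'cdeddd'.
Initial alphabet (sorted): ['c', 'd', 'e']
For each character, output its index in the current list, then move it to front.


MTF encoding:
'c': index 0 in ['c', 'd', 'e'] -> ['c', 'd', 'e']
'd': index 1 in ['c', 'd', 'e'] -> ['d', 'c', 'e']
'e': index 2 in ['d', 'c', 'e'] -> ['e', 'd', 'c']
'd': index 1 in ['e', 'd', 'c'] -> ['d', 'e', 'c']
'd': index 0 in ['d', 'e', 'c'] -> ['d', 'e', 'c']
'd': index 0 in ['d', 'e', 'c'] -> ['d', 'e', 'c']


Output: [0, 1, 2, 1, 0, 0]


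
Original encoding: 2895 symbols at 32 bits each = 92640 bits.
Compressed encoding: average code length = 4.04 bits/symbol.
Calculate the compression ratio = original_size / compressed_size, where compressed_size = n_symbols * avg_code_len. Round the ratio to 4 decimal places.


original_size = n_symbols * orig_bits = 2895 * 32 = 92640 bits
compressed_size = n_symbols * avg_code_len = 2895 * 4.04 = 11695.8 bits
ratio = original_size / compressed_size = 92640 / 11695.8 = 7.9208

Compression ratio = 7.9208


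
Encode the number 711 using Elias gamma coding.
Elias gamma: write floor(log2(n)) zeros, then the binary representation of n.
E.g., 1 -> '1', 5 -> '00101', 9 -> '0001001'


num_bits = floor(log2(711)) + 1 = 10
leading_zeros = num_bits - 1 = 9
binary(711) = 1011000111

Elias gamma(711) = '000000000' + '1011000111' = 0000000001011000111 (19 bits)


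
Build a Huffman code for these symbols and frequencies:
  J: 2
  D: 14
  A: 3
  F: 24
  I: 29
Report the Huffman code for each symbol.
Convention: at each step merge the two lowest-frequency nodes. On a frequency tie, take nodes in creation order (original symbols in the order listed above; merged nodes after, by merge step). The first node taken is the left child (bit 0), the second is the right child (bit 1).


Huffman tree construction:
Step 1: Merge J(2) + A(3) = 5
Step 2: Merge (J+A)(5) + D(14) = 19
Step 3: Merge ((J+A)+D)(19) + F(24) = 43
Step 4: Merge I(29) + (((J+A)+D)+F)(43) = 72
Read each symbol's code off the tree from the root (left child = 0, right child = 1).

Codes:
  J: 1000 (length 4)
  D: 101 (length 3)
  A: 1001 (length 4)
  F: 11 (length 2)
  I: 0 (length 1)
Average code length: 139/72 = 1.9306 bits/symbol


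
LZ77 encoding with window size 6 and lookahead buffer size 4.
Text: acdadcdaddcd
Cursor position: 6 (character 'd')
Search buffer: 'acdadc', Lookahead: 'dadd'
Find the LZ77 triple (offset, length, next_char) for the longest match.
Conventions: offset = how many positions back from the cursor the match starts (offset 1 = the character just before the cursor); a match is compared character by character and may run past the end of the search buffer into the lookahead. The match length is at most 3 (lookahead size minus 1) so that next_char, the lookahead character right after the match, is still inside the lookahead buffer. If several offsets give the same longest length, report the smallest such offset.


Try each offset into the search buffer:
  offset=1 (pos 5, char 'c'): match length 0
  offset=2 (pos 4, char 'd'): match length 1
  offset=3 (pos 3, char 'a'): match length 0
  offset=4 (pos 2, char 'd'): match length 3
  offset=5 (pos 1, char 'c'): match length 0
  offset=6 (pos 0, char 'a'): match length 0
Longest match has length 3 at offset 4.
next_char = character at position 6 + 3 = 9 -> 'd'

Best match: offset=4, length=3 (matching 'dad' starting at position 2)
LZ77 triple: (4, 3, 'd')


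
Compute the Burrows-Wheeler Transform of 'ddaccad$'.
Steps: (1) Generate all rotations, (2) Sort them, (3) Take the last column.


Rotations (sorted):
  0: $ddaccad -> last char: d
  1: accad$dd -> last char: d
  2: ad$ddacc -> last char: c
  3: cad$ddac -> last char: c
  4: ccad$dda -> last char: a
  5: d$ddacca -> last char: a
  6: daccad$d -> last char: d
  7: ddaccad$ -> last char: $


BWT = ddccaad$


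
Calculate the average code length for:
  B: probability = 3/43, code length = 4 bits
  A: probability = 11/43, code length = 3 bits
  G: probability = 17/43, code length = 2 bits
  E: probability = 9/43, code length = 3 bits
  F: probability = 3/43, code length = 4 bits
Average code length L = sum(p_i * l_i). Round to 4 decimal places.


Weighted contributions p_i * l_i:
  B: (3/43) * 4 = 12/43
  A: (11/43) * 3 = 33/43
  G: (17/43) * 2 = 34/43
  E: (9/43) * 3 = 27/43
  F: (3/43) * 4 = 12/43
Sum = (12 + 33 + 34 + 27 + 12)/43 = 118/43

L = 118/43 = 2.7442 bits/symbol


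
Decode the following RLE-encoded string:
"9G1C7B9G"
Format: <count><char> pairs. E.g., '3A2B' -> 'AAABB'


Expanding each <count><char> pair:
  9G -> 'GGGGGGGGG'
  1C -> 'C'
  7B -> 'BBBBBBB'
  9G -> 'GGGGGGGGG'

Decoded = GGGGGGGGGCBBBBBBBGGGGGGGGG


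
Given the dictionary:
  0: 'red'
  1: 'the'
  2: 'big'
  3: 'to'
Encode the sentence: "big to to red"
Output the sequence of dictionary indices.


Look up each word in the dictionary:
  'big' -> 2
  'to' -> 3
  'to' -> 3
  'red' -> 0

Encoded: [2, 3, 3, 0]


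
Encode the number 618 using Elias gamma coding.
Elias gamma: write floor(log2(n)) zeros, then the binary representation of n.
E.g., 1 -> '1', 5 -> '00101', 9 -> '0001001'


num_bits = floor(log2(618)) + 1 = 10
leading_zeros = num_bits - 1 = 9
binary(618) = 1001101010

Elias gamma(618) = '000000000' + '1001101010' = 0000000001001101010 (19 bits)


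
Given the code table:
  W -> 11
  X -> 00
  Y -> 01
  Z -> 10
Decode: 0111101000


Decoding:
01 -> Y
11 -> W
10 -> Z
10 -> Z
00 -> X


Result: YWZZX


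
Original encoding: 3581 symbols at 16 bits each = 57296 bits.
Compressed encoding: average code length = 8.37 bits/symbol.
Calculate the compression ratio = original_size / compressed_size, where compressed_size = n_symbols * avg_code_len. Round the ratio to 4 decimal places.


original_size = n_symbols * orig_bits = 3581 * 16 = 57296 bits
compressed_size = n_symbols * avg_code_len = 3581 * 8.37 = 29972.97 bits
ratio = original_size / compressed_size = 57296 / 29972.97 = 1.9116

Compression ratio = 1.9116


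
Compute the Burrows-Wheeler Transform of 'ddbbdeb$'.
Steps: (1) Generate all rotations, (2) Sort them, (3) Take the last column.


Rotations (sorted):
  0: $ddbbdeb -> last char: b
  1: b$ddbbde -> last char: e
  2: bbdeb$dd -> last char: d
  3: bdeb$ddb -> last char: b
  4: dbbdeb$d -> last char: d
  5: ddbbdeb$ -> last char: $
  6: deb$ddbb -> last char: b
  7: eb$ddbbd -> last char: d


BWT = bedbd$bd


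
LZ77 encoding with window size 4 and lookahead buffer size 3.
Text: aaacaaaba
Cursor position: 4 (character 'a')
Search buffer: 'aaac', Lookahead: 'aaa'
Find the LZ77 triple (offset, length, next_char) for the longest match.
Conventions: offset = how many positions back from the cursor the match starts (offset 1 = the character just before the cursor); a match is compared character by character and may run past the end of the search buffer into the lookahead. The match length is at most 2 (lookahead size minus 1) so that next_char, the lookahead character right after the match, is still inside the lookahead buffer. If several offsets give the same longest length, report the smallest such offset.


Try each offset into the search buffer:
  offset=1 (pos 3, char 'c'): match length 0
  offset=2 (pos 2, char 'a'): match length 1
  offset=3 (pos 1, char 'a'): match length 2
  offset=4 (pos 0, char 'a'): match length 2
Longest match has length 2, found at offsets 3, 4; take the smallest, offset 3.
next_char = character at position 4 + 2 = 6 -> 'a'

Best match: offset=3, length=2 (matching 'aa' starting at position 1)
LZ77 triple: (3, 2, 'a')


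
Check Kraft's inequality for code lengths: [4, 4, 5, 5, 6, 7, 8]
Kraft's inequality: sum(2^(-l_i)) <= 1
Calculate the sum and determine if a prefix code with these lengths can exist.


Sum = 2^(-4) + 2^(-4) + 2^(-5) + 2^(-5) + 2^(-6) + 2^(-7) + 2^(-8)
    = 0.0625 + 0.0625 + 0.03125 + 0.03125 + 0.015625 + 0.0078125 + 0.00390625
    = 55/256 = 0.21484375
Since 0.21484375 <= 1, Kraft's inequality IS satisfied.
A prefix code with these lengths CAN exist.

Kraft sum = 0.21484375. Satisfied.


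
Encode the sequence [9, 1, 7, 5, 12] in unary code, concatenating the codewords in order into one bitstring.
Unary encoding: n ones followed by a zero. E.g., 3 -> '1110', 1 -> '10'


Encode each number as n ones followed by a terminating 0:
  9 -> 1111111110 (10 bits)
  1 -> 10 (2 bits)
  7 -> 11111110 (8 bits)
  5 -> 111110 (6 bits)
  12 -> 1111111111110 (13 bits)
Total length = 10 + 2 + 8 + 6 + 13 = 39 bits.

Unary([9, 1, 7, 5, 12]) = 111111111010111111101111101111111111110 (39 bits)


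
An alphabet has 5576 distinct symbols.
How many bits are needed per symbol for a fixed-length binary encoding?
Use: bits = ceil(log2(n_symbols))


log2(5576) = 12.445
Bracket: 2^12 = 4096 < 5576 <= 2^13 = 8192
So ceil(log2(5576)) = 13

bits = ceil(log2(5576)) = ceil(12.445) = 13 bits


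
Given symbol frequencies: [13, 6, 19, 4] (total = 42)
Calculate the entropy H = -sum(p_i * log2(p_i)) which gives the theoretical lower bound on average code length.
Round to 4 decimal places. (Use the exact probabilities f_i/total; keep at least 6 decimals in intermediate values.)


Per-symbol terms -p_i * log2(p_i) with p_i = f_i/42:
  p = 13/42 = 0.309524: log2(p) = -1.691878, -p*log2(p) = 0.523676
  p = 6/42 = 0.142857: log2(p) = -2.807355, -p*log2(p) = 0.401051
  p = 19/42 = 0.452381: log2(p) = -1.144390, -p*log2(p) = 0.517700
  p = 4/42 = 0.095238: log2(p) = -3.392317, -p*log2(p) = 0.323078
H = 0.523676 + 0.401051 + 0.517700 + 0.323078 = 1.765505

H = 1.7655 bits/symbol


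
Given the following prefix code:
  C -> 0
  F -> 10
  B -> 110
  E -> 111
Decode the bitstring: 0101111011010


Decoding step by step:
Bits 0 -> C
Bits 10 -> F
Bits 111 -> E
Bits 10 -> F
Bits 110 -> B
Bits 10 -> F


Decoded message: CFEFBF


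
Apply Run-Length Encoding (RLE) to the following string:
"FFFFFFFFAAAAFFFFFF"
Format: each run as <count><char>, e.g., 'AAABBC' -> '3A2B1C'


Scanning runs left to right:
  i=0: run of 'F' x 8 -> '8F'
  i=8: run of 'A' x 4 -> '4A'
  i=12: run of 'F' x 6 -> '6F'

RLE = 8F4A6F


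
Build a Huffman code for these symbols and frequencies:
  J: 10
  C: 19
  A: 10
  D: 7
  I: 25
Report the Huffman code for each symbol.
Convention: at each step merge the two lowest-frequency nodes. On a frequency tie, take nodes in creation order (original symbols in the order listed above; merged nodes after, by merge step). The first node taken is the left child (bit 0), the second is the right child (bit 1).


Huffman tree construction:
Step 1: Merge D(7) + J(10) = 17
Step 2: Merge A(10) + (D+J)(17) = 27
Step 3: Merge C(19) + I(25) = 44
Step 4: Merge (A+(D+J))(27) + (C+I)(44) = 71
Read each symbol's code off the tree from the root (left child = 0, right child = 1).

Codes:
  J: 011 (length 3)
  C: 10 (length 2)
  A: 00 (length 2)
  D: 010 (length 3)
  I: 11 (length 2)
Average code length: 159/71 = 2.2394 bits/symbol


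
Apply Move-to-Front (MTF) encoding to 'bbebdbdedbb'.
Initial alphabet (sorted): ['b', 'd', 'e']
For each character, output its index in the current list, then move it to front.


MTF encoding:
'b': index 0 in ['b', 'd', 'e'] -> ['b', 'd', 'e']
'b': index 0 in ['b', 'd', 'e'] -> ['b', 'd', 'e']
'e': index 2 in ['b', 'd', 'e'] -> ['e', 'b', 'd']
'b': index 1 in ['e', 'b', 'd'] -> ['b', 'e', 'd']
'd': index 2 in ['b', 'e', 'd'] -> ['d', 'b', 'e']
'b': index 1 in ['d', 'b', 'e'] -> ['b', 'd', 'e']
'd': index 1 in ['b', 'd', 'e'] -> ['d', 'b', 'e']
'e': index 2 in ['d', 'b', 'e'] -> ['e', 'd', 'b']
'd': index 1 in ['e', 'd', 'b'] -> ['d', 'e', 'b']
'b': index 2 in ['d', 'e', 'b'] -> ['b', 'd', 'e']
'b': index 0 in ['b', 'd', 'e'] -> ['b', 'd', 'e']


Output: [0, 0, 2, 1, 2, 1, 1, 2, 1, 2, 0]


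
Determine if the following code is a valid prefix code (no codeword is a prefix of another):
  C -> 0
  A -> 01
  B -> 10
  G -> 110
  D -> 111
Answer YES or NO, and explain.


Checking each pair (does one codeword prefix another?):
  C='0' vs A='01': prefix -- VIOLATION

NO -- this is NOT a valid prefix code. C (0) is a prefix of A (01).


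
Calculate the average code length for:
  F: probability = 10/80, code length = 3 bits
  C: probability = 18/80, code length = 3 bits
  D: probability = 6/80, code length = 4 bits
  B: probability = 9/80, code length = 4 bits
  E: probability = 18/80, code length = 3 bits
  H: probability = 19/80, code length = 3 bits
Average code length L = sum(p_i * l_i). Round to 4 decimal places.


Weighted contributions p_i * l_i:
  F: (10/80) * 3 = 30/80
  C: (18/80) * 3 = 54/80
  D: (6/80) * 4 = 24/80
  B: (9/80) * 4 = 36/80
  E: (18/80) * 3 = 54/80
  H: (19/80) * 3 = 57/80
Sum = (30 + 54 + 24 + 36 + 54 + 57)/80 = 255/80

L = 255/80 = 3.1875 bits/symbol


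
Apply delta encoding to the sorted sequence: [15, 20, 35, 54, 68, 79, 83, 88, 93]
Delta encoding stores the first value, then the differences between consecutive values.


First value: 15
Deltas:
  20 - 15 = 5
  35 - 20 = 15
  54 - 35 = 19
  68 - 54 = 14
  79 - 68 = 11
  83 - 79 = 4
  88 - 83 = 5
  93 - 88 = 5


Delta encoded: [15, 5, 15, 19, 14, 11, 4, 5, 5]


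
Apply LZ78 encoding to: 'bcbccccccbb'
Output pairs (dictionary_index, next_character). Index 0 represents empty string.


LZ78 encoding steps:
Dictionary: {0: ''}
Step 1: w='' (idx 0), next='b' -> output (0, 'b'), add 'b' as idx 1
Step 2: w='' (idx 0), next='c' -> output (0, 'c'), add 'c' as idx 2
Step 3: w='b' (idx 1), next='c' -> output (1, 'c'), add 'bc' as idx 3
Step 4: w='c' (idx 2), next='c' -> output (2, 'c'), add 'cc' as idx 4
Step 5: w='cc' (idx 4), next='c' -> output (4, 'c'), add 'ccc' as idx 5
Step 6: w='b' (idx 1), next='b' -> output (1, 'b'), add 'bb' as idx 6


Encoded: [(0, 'b'), (0, 'c'), (1, 'c'), (2, 'c'), (4, 'c'), (1, 'b')]


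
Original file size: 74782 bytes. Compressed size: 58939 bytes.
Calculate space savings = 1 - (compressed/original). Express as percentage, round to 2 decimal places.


ratio = compressed/original = 58939/74782 = 0.788144
savings = 1 - ratio = 1 - 0.788144 = 0.211856
as a percentage: 0.211856 * 100 = 21.19%

Space savings = 1 - 58939/74782 = 21.19%


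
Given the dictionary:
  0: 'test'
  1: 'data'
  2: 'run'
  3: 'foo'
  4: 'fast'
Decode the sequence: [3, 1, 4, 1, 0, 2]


Look up each index in the dictionary:
  3 -> 'foo'
  1 -> 'data'
  4 -> 'fast'
  1 -> 'data'
  0 -> 'test'
  2 -> 'run'

Decoded: "foo data fast data test run"


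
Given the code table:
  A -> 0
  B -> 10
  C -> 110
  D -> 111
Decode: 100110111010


Decoding:
10 -> B
0 -> A
110 -> C
111 -> D
0 -> A
10 -> B


Result: BACDAB


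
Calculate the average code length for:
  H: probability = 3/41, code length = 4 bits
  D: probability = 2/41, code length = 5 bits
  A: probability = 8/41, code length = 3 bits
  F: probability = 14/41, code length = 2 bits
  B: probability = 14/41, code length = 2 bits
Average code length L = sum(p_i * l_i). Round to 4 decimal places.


Weighted contributions p_i * l_i:
  H: (3/41) * 4 = 12/41
  D: (2/41) * 5 = 10/41
  A: (8/41) * 3 = 24/41
  F: (14/41) * 2 = 28/41
  B: (14/41) * 2 = 28/41
Sum = (12 + 10 + 24 + 28 + 28)/41 = 102/41

L = 102/41 = 2.4878 bits/symbol


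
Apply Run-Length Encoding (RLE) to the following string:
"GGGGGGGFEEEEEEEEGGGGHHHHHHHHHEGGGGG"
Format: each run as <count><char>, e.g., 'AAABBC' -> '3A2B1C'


Scanning runs left to right:
  i=0: run of 'G' x 7 -> '7G'
  i=7: run of 'F' x 1 -> '1F'
  i=8: run of 'E' x 8 -> '8E'
  i=16: run of 'G' x 4 -> '4G'
  i=20: run of 'H' x 9 -> '9H'
  i=29: run of 'E' x 1 -> '1E'
  i=30: run of 'G' x 5 -> '5G'

RLE = 7G1F8E4G9H1E5G


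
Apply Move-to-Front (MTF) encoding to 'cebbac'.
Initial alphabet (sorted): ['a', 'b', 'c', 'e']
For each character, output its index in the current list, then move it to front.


MTF encoding:
'c': index 2 in ['a', 'b', 'c', 'e'] -> ['c', 'a', 'b', 'e']
'e': index 3 in ['c', 'a', 'b', 'e'] -> ['e', 'c', 'a', 'b']
'b': index 3 in ['e', 'c', 'a', 'b'] -> ['b', 'e', 'c', 'a']
'b': index 0 in ['b', 'e', 'c', 'a'] -> ['b', 'e', 'c', 'a']
'a': index 3 in ['b', 'e', 'c', 'a'] -> ['a', 'b', 'e', 'c']
'c': index 3 in ['a', 'b', 'e', 'c'] -> ['c', 'a', 'b', 'e']


Output: [2, 3, 3, 0, 3, 3]


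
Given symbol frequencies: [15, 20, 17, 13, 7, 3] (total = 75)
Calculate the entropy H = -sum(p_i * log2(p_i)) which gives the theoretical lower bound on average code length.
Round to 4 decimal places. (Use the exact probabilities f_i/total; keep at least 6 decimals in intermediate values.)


Per-symbol terms -p_i * log2(p_i) with p_i = f_i/75:
  p = 15/75 = 0.200000: log2(p) = -2.321928, -p*log2(p) = 0.464386
  p = 20/75 = 0.266667: log2(p) = -1.906891, -p*log2(p) = 0.508504
  p = 17/75 = 0.226667: log2(p) = -2.141356, -p*log2(p) = 0.485374
  p = 13/75 = 0.173333: log2(p) = -2.528379, -p*log2(p) = 0.438252
  p = 7/75 = 0.093333: log2(p) = -3.421464, -p*log2(p) = 0.319337
  p = 3/75 = 0.040000: log2(p) = -4.643856, -p*log2(p) = 0.185754
H = 0.464386 + 0.508504 + 0.485374 + 0.438252 + 0.319337 + 0.185754 = 2.401607

H = 2.4016 bits/symbol


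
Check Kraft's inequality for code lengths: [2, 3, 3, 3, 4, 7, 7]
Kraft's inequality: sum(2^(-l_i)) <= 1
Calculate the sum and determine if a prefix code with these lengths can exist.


Sum = 2^(-2) + 2^(-3) + 2^(-3) + 2^(-3) + 2^(-4) + 2^(-7) + 2^(-7)
    = 0.25 + 0.125 + 0.125 + 0.125 + 0.0625 + 0.0078125 + 0.0078125
    = 90/128 = 0.703125
Since 0.703125 <= 1, Kraft's inequality IS satisfied.
A prefix code with these lengths CAN exist.

Kraft sum = 0.703125. Satisfied.


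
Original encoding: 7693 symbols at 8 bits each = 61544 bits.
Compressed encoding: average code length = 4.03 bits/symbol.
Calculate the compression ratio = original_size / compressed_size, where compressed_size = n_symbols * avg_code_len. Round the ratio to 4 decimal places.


original_size = n_symbols * orig_bits = 7693 * 8 = 61544 bits
compressed_size = n_symbols * avg_code_len = 7693 * 4.03 = 31002.79 bits
ratio = original_size / compressed_size = 61544 / 31002.79 = 1.9851

Compression ratio = 1.9851


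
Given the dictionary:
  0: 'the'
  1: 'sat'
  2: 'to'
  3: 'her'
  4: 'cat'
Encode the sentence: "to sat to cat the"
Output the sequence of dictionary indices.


Look up each word in the dictionary:
  'to' -> 2
  'sat' -> 1
  'to' -> 2
  'cat' -> 4
  'the' -> 0

Encoded: [2, 1, 2, 4, 0]


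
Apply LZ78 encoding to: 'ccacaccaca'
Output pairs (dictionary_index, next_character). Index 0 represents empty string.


LZ78 encoding steps:
Dictionary: {0: ''}
Step 1: w='' (idx 0), next='c' -> output (0, 'c'), add 'c' as idx 1
Step 2: w='c' (idx 1), next='a' -> output (1, 'a'), add 'ca' as idx 2
Step 3: w='ca' (idx 2), next='c' -> output (2, 'c'), add 'cac' as idx 3
Step 4: w='cac' (idx 3), next='a' -> output (3, 'a'), add 'caca' as idx 4


Encoded: [(0, 'c'), (1, 'a'), (2, 'c'), (3, 'a')]


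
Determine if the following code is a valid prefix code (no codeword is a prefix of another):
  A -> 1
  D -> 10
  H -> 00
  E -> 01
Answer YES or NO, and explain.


Checking each pair (does one codeword prefix another?):
  A='1' vs D='10': prefix -- VIOLATION

NO -- this is NOT a valid prefix code. A (1) is a prefix of D (10).


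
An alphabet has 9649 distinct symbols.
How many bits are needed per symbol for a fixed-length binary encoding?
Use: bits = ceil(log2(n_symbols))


log2(9649) = 13.2362
Bracket: 2^13 = 8192 < 9649 <= 2^14 = 16384
So ceil(log2(9649)) = 14

bits = ceil(log2(9649)) = ceil(13.2362) = 14 bits


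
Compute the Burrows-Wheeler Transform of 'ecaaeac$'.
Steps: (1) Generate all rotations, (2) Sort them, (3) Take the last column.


Rotations (sorted):
  0: $ecaaeac -> last char: c
  1: aaeac$ec -> last char: c
  2: ac$ecaae -> last char: e
  3: aeac$eca -> last char: a
  4: c$ecaaea -> last char: a
  5: caaeac$e -> last char: e
  6: eac$ecaa -> last char: a
  7: ecaaeac$ -> last char: $


BWT = cceaaea$


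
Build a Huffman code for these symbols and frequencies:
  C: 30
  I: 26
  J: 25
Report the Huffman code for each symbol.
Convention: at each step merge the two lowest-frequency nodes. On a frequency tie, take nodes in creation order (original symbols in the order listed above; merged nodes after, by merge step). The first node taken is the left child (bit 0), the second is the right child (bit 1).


Huffman tree construction:
Step 1: Merge J(25) + I(26) = 51
Step 2: Merge C(30) + (J+I)(51) = 81
Read each symbol's code off the tree from the root (left child = 0, right child = 1).

Codes:
  C: 0 (length 1)
  I: 11 (length 2)
  J: 10 (length 2)
Average code length: 132/81 = 1.6296 bits/symbol


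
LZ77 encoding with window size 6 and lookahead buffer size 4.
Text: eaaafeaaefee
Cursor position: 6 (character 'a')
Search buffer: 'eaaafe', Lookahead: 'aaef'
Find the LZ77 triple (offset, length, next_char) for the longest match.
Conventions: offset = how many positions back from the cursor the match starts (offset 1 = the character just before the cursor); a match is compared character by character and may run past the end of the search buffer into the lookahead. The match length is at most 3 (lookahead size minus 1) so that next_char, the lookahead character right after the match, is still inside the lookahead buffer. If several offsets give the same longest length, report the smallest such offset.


Try each offset into the search buffer:
  offset=1 (pos 5, char 'e'): match length 0
  offset=2 (pos 4, char 'f'): match length 0
  offset=3 (pos 3, char 'a'): match length 1
  offset=4 (pos 2, char 'a'): match length 2
  offset=5 (pos 1, char 'a'): match length 2
  offset=6 (pos 0, char 'e'): match length 0
Longest match has length 2, found at offsets 4, 5; take the smallest, offset 4.
next_char = character at position 6 + 2 = 8 -> 'e'

Best match: offset=4, length=2 (matching 'aa' starting at position 2)
LZ77 triple: (4, 2, 'e')


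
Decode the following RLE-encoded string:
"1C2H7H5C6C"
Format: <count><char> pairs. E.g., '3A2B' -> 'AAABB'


Expanding each <count><char> pair:
  1C -> 'C'
  2H -> 'HH'
  7H -> 'HHHHHHH'
  5C -> 'CCCCC'
  6C -> 'CCCCCC'

Decoded = CHHHHHHHHHCCCCCCCCCCC


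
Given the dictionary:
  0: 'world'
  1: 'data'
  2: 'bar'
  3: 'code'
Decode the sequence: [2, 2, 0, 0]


Look up each index in the dictionary:
  2 -> 'bar'
  2 -> 'bar'
  0 -> 'world'
  0 -> 'world'

Decoded: "bar bar world world"


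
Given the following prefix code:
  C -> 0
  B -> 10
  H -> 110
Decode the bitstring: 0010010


Decoding step by step:
Bits 0 -> C
Bits 0 -> C
Bits 10 -> B
Bits 0 -> C
Bits 10 -> B


Decoded message: CCBCB


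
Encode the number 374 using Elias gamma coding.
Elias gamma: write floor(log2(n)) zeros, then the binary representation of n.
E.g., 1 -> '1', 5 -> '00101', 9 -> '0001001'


num_bits = floor(log2(374)) + 1 = 9
leading_zeros = num_bits - 1 = 8
binary(374) = 101110110

Elias gamma(374) = '00000000' + '101110110' = 00000000101110110 (17 bits)


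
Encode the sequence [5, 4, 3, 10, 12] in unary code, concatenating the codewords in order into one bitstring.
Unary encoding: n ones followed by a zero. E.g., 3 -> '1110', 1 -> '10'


Encode each number as n ones followed by a terminating 0:
  5 -> 111110 (6 bits)
  4 -> 11110 (5 bits)
  3 -> 1110 (4 bits)
  10 -> 11111111110 (11 bits)
  12 -> 1111111111110 (13 bits)
Total length = 6 + 5 + 4 + 11 + 13 = 39 bits.

Unary([5, 4, 3, 10, 12]) = 111110111101110111111111101111111111110 (39 bits)


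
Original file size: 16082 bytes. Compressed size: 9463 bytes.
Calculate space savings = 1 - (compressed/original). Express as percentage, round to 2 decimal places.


ratio = compressed/original = 9463/16082 = 0.588422
savings = 1 - ratio = 1 - 0.588422 = 0.411578
as a percentage: 0.411578 * 100 = 41.16%

Space savings = 1 - 9463/16082 = 41.16%


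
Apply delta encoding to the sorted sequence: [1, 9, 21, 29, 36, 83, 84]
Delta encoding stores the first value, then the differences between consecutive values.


First value: 1
Deltas:
  9 - 1 = 8
  21 - 9 = 12
  29 - 21 = 8
  36 - 29 = 7
  83 - 36 = 47
  84 - 83 = 1


Delta encoded: [1, 8, 12, 8, 7, 47, 1]


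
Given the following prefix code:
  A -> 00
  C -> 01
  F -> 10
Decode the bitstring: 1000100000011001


Decoding step by step:
Bits 10 -> F
Bits 00 -> A
Bits 10 -> F
Bits 00 -> A
Bits 00 -> A
Bits 01 -> C
Bits 10 -> F
Bits 01 -> C


Decoded message: FAFAACFC


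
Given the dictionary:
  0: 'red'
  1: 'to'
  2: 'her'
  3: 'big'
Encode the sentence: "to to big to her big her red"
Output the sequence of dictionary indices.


Look up each word in the dictionary:
  'to' -> 1
  'to' -> 1
  'big' -> 3
  'to' -> 1
  'her' -> 2
  'big' -> 3
  'her' -> 2
  'red' -> 0

Encoded: [1, 1, 3, 1, 2, 3, 2, 0]


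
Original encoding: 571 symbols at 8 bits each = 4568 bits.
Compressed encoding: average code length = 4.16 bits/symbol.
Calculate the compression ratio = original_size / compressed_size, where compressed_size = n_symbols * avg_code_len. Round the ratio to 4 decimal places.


original_size = n_symbols * orig_bits = 571 * 8 = 4568 bits
compressed_size = n_symbols * avg_code_len = 571 * 4.16 = 2375.36 bits
ratio = original_size / compressed_size = 4568 / 2375.36 = 1.9231

Compression ratio = 1.9231


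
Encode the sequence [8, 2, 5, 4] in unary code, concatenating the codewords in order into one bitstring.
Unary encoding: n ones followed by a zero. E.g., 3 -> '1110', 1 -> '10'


Encode each number as n ones followed by a terminating 0:
  8 -> 111111110 (9 bits)
  2 -> 110 (3 bits)
  5 -> 111110 (6 bits)
  4 -> 11110 (5 bits)
Total length = 9 + 3 + 6 + 5 = 23 bits.

Unary([8, 2, 5, 4]) = 11111111011011111011110 (23 bits)


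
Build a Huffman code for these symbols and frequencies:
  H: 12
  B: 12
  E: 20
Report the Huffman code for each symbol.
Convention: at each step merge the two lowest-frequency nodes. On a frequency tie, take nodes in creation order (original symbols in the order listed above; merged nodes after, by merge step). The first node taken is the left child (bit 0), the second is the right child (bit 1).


Huffman tree construction:
Step 1: Merge H(12) + B(12) = 24
Step 2: Merge E(20) + (H+B)(24) = 44
Read each symbol's code off the tree from the root (left child = 0, right child = 1).

Codes:
  H: 10 (length 2)
  B: 11 (length 2)
  E: 0 (length 1)
Average code length: 68/44 = 1.5455 bits/symbol


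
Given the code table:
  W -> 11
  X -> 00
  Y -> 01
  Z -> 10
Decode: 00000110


Decoding:
00 -> X
00 -> X
01 -> Y
10 -> Z


Result: XXYZ


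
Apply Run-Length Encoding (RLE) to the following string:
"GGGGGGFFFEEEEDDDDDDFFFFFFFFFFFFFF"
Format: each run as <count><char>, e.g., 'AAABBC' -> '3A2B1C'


Scanning runs left to right:
  i=0: run of 'G' x 6 -> '6G'
  i=6: run of 'F' x 3 -> '3F'
  i=9: run of 'E' x 4 -> '4E'
  i=13: run of 'D' x 6 -> '6D'
  i=19: run of 'F' x 14 -> '14F'

RLE = 6G3F4E6D14F


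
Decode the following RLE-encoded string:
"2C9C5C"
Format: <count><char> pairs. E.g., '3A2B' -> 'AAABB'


Expanding each <count><char> pair:
  2C -> 'CC'
  9C -> 'CCCCCCCCC'
  5C -> 'CCCCC'

Decoded = CCCCCCCCCCCCCCCC


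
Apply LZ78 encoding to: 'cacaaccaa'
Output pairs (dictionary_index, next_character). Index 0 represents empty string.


LZ78 encoding steps:
Dictionary: {0: ''}
Step 1: w='' (idx 0), next='c' -> output (0, 'c'), add 'c' as idx 1
Step 2: w='' (idx 0), next='a' -> output (0, 'a'), add 'a' as idx 2
Step 3: w='c' (idx 1), next='a' -> output (1, 'a'), add 'ca' as idx 3
Step 4: w='a' (idx 2), next='c' -> output (2, 'c'), add 'ac' as idx 4
Step 5: w='ca' (idx 3), next='a' -> output (3, 'a'), add 'caa' as idx 5


Encoded: [(0, 'c'), (0, 'a'), (1, 'a'), (2, 'c'), (3, 'a')]


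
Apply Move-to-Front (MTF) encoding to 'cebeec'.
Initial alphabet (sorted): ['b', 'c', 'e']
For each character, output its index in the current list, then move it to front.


MTF encoding:
'c': index 1 in ['b', 'c', 'e'] -> ['c', 'b', 'e']
'e': index 2 in ['c', 'b', 'e'] -> ['e', 'c', 'b']
'b': index 2 in ['e', 'c', 'b'] -> ['b', 'e', 'c']
'e': index 1 in ['b', 'e', 'c'] -> ['e', 'b', 'c']
'e': index 0 in ['e', 'b', 'c'] -> ['e', 'b', 'c']
'c': index 2 in ['e', 'b', 'c'] -> ['c', 'e', 'b']


Output: [1, 2, 2, 1, 0, 2]


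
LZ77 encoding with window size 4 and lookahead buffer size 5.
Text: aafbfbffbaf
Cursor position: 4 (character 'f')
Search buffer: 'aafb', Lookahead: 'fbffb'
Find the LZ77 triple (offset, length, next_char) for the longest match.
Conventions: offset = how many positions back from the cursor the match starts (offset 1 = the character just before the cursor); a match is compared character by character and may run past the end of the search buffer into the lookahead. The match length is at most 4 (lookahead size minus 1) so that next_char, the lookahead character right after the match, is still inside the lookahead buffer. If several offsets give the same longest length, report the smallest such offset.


Try each offset into the search buffer:
  offset=1 (pos 3, char 'b'): match length 0
  offset=2 (pos 2, char 'f'): match length 3
  offset=3 (pos 1, char 'a'): match length 0
  offset=4 (pos 0, char 'a'): match length 0
Longest match has length 3 at offset 2.
next_char = character at position 4 + 3 = 7 -> 'f'

Best match: offset=2, length=3 (matching 'fbf' starting at position 2)
LZ77 triple: (2, 3, 'f')


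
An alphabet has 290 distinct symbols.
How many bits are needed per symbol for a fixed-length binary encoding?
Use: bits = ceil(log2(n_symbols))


log2(290) = 8.1799
Bracket: 2^8 = 256 < 290 <= 2^9 = 512
So ceil(log2(290)) = 9

bits = ceil(log2(290)) = ceil(8.1799) = 9 bits


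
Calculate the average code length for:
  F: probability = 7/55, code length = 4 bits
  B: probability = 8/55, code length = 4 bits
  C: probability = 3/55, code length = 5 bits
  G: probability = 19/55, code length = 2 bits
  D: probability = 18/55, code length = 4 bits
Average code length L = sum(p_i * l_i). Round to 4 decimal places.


Weighted contributions p_i * l_i:
  F: (7/55) * 4 = 28/55
  B: (8/55) * 4 = 32/55
  C: (3/55) * 5 = 15/55
  G: (19/55) * 2 = 38/55
  D: (18/55) * 4 = 72/55
Sum = (28 + 32 + 15 + 38 + 72)/55 = 185/55

L = 185/55 = 3.3636 bits/symbol


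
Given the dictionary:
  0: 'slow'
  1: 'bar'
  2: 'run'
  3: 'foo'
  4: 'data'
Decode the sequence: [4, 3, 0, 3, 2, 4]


Look up each index in the dictionary:
  4 -> 'data'
  3 -> 'foo'
  0 -> 'slow'
  3 -> 'foo'
  2 -> 'run'
  4 -> 'data'

Decoded: "data foo slow foo run data"


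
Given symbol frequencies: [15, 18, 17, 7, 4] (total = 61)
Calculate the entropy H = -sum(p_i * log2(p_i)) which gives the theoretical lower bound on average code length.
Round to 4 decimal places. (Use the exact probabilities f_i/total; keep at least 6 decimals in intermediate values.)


Per-symbol terms -p_i * log2(p_i) with p_i = f_i/61:
  p = 15/61 = 0.245902: log2(p) = -2.023847, -p*log2(p) = 0.497667
  p = 18/61 = 0.295082: log2(p) = -1.760812, -p*log2(p) = 0.519584
  p = 17/61 = 0.278689: log2(p) = -1.843274, -p*log2(p) = 0.513699
  p = 7/61 = 0.114754: log2(p) = -3.123382, -p*log2(p) = 0.358421
  p = 4/61 = 0.065574: log2(p) = -3.930737, -p*log2(p) = 0.257753
H = 0.497667 + 0.519584 + 0.513699 + 0.358421 + 0.257753 = 2.147124

H = 2.1471 bits/symbol


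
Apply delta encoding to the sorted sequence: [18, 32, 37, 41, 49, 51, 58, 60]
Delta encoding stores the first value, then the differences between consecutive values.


First value: 18
Deltas:
  32 - 18 = 14
  37 - 32 = 5
  41 - 37 = 4
  49 - 41 = 8
  51 - 49 = 2
  58 - 51 = 7
  60 - 58 = 2


Delta encoded: [18, 14, 5, 4, 8, 2, 7, 2]


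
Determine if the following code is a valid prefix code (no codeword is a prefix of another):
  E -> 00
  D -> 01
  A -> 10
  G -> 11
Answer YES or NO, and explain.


Checking each pair (does one codeword prefix another?):
  E='00' vs D='01': no prefix
  E='00' vs A='10': no prefix
  E='00' vs G='11': no prefix
  D='01' vs E='00': no prefix
  D='01' vs A='10': no prefix
  D='01' vs G='11': no prefix
  A='10' vs E='00': no prefix
  A='10' vs D='01': no prefix
  A='10' vs G='11': no prefix
  G='11' vs E='00': no prefix
  G='11' vs D='01': no prefix
  G='11' vs A='10': no prefix
No violation found over all pairs.

YES -- this is a valid prefix code. No codeword is a prefix of any other codeword.


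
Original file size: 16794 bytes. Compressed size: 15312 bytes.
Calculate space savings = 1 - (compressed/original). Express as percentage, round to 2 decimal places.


ratio = compressed/original = 15312/16794 = 0.911754
savings = 1 - ratio = 1 - 0.911754 = 0.088246
as a percentage: 0.088246 * 100 = 8.82%

Space savings = 1 - 15312/16794 = 8.82%


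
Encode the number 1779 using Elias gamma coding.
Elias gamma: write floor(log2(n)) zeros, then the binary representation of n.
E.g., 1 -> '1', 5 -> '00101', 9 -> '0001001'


num_bits = floor(log2(1779)) + 1 = 11
leading_zeros = num_bits - 1 = 10
binary(1779) = 11011110011

Elias gamma(1779) = '0000000000' + '11011110011' = 000000000011011110011 (21 bits)


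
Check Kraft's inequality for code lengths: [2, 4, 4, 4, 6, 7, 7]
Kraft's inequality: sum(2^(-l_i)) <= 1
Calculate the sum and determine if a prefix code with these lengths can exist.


Sum = 2^(-2) + 2^(-4) + 2^(-4) + 2^(-4) + 2^(-6) + 2^(-7) + 2^(-7)
    = 0.25 + 0.0625 + 0.0625 + 0.0625 + 0.015625 + 0.0078125 + 0.0078125
    = 60/128 = 0.46875
Since 0.46875 <= 1, Kraft's inequality IS satisfied.
A prefix code with these lengths CAN exist.

Kraft sum = 0.46875. Satisfied.


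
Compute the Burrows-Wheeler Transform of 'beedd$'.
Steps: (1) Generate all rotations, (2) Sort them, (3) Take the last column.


Rotations (sorted):
  0: $beedd -> last char: d
  1: beedd$ -> last char: $
  2: d$beed -> last char: d
  3: dd$bee -> last char: e
  4: edd$be -> last char: e
  5: eedd$b -> last char: b


BWT = d$deeb


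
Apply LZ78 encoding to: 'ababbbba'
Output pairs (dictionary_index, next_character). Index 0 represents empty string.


LZ78 encoding steps:
Dictionary: {0: ''}
Step 1: w='' (idx 0), next='a' -> output (0, 'a'), add 'a' as idx 1
Step 2: w='' (idx 0), next='b' -> output (0, 'b'), add 'b' as idx 2
Step 3: w='a' (idx 1), next='b' -> output (1, 'b'), add 'ab' as idx 3
Step 4: w='b' (idx 2), next='b' -> output (2, 'b'), add 'bb' as idx 4
Step 5: w='b' (idx 2), next='a' -> output (2, 'a'), add 'ba' as idx 5


Encoded: [(0, 'a'), (0, 'b'), (1, 'b'), (2, 'b'), (2, 'a')]


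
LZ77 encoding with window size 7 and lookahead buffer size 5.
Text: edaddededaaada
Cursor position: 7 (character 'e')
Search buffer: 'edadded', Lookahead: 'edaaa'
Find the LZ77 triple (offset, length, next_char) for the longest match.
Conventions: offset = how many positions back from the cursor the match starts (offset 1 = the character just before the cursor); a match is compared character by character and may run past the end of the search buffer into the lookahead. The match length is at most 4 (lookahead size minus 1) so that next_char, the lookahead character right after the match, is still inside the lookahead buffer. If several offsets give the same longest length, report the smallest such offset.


Try each offset into the search buffer:
  offset=1 (pos 6, char 'd'): match length 0
  offset=2 (pos 5, char 'e'): match length 2
  offset=3 (pos 4, char 'd'): match length 0
  offset=4 (pos 3, char 'd'): match length 0
  offset=5 (pos 2, char 'a'): match length 0
  offset=6 (pos 1, char 'd'): match length 0
  offset=7 (pos 0, char 'e'): match length 3
Longest match has length 3 at offset 7.
next_char = character at position 7 + 3 = 10 -> 'a'

Best match: offset=7, length=3 (matching 'eda' starting at position 0)
LZ77 triple: (7, 3, 'a')


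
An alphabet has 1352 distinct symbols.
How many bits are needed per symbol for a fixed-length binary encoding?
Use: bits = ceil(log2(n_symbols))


log2(1352) = 10.4009
Bracket: 2^10 = 1024 < 1352 <= 2^11 = 2048
So ceil(log2(1352)) = 11

bits = ceil(log2(1352)) = ceil(10.4009) = 11 bits


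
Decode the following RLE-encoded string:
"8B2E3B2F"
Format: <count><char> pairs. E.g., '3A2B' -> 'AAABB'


Expanding each <count><char> pair:
  8B -> 'BBBBBBBB'
  2E -> 'EE'
  3B -> 'BBB'
  2F -> 'FF'

Decoded = BBBBBBBBEEBBBFF


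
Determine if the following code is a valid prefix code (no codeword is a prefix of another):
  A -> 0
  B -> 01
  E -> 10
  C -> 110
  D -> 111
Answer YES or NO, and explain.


Checking each pair (does one codeword prefix another?):
  A='0' vs B='01': prefix -- VIOLATION

NO -- this is NOT a valid prefix code. A (0) is a prefix of B (01).


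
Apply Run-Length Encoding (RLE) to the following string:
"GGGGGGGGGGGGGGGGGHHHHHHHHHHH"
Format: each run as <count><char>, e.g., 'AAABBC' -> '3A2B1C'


Scanning runs left to right:
  i=0: run of 'G' x 17 -> '17G'
  i=17: run of 'H' x 11 -> '11H'

RLE = 17G11H


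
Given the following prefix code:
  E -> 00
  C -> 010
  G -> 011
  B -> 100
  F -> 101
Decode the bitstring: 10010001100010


Decoding step by step:
Bits 100 -> B
Bits 100 -> B
Bits 011 -> G
Bits 00 -> E
Bits 010 -> C


Decoded message: BBGEC


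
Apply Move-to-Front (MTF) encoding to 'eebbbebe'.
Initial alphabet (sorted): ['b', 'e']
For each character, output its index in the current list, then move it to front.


MTF encoding:
'e': index 1 in ['b', 'e'] -> ['e', 'b']
'e': index 0 in ['e', 'b'] -> ['e', 'b']
'b': index 1 in ['e', 'b'] -> ['b', 'e']
'b': index 0 in ['b', 'e'] -> ['b', 'e']
'b': index 0 in ['b', 'e'] -> ['b', 'e']
'e': index 1 in ['b', 'e'] -> ['e', 'b']
'b': index 1 in ['e', 'b'] -> ['b', 'e']
'e': index 1 in ['b', 'e'] -> ['e', 'b']


Output: [1, 0, 1, 0, 0, 1, 1, 1]


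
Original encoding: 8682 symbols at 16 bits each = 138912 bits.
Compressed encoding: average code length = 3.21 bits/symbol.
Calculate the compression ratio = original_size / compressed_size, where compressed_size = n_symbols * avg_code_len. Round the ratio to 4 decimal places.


original_size = n_symbols * orig_bits = 8682 * 16 = 138912 bits
compressed_size = n_symbols * avg_code_len = 8682 * 3.21 = 27869.22 bits
ratio = original_size / compressed_size = 138912 / 27869.22 = 4.9844

Compression ratio = 4.9844
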